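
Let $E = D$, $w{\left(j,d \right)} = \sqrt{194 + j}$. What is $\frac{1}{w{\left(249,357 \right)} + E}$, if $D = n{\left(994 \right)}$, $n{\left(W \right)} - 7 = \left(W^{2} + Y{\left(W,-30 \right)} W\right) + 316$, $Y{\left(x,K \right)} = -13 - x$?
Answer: $- \frac{12599}{158734358} - \frac{\sqrt{443}}{158734358} \approx -7.9504 \cdot 10^{-5}$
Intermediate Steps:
$n{\left(W \right)} = 323 + W^{2} + W \left(-13 - W\right)$ ($n{\left(W \right)} = 7 + \left(\left(W^{2} + \left(-13 - W\right) W\right) + 316\right) = 7 + \left(\left(W^{2} + W \left(-13 - W\right)\right) + 316\right) = 7 + \left(316 + W^{2} + W \left(-13 - W\right)\right) = 323 + W^{2} + W \left(-13 - W\right)$)
$D = -12599$ ($D = 323 - 12922 = -12599$)
$E = -12599$
$\frac{1}{w{\left(249,357 \right)} + E} = \frac{1}{\sqrt{194 + 249} - 12599} = \frac{1}{\sqrt{443} - 12599} = \frac{1}{-12599 + \sqrt{443}}$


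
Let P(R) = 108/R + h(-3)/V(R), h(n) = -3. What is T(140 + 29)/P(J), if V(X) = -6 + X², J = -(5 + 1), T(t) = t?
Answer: -1690/181 ≈ -9.3370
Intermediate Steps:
J = -6 (J = -1*6 = -6)
P(R) = -3/(-6 + R²) + 108/R (P(R) = 108/R - 3/(-6 + R²) = -3/(-6 + R²) + 108/R)
T(140 + 29)/P(J) = (140 + 29)/((3*(-216 - 1*(-6) + 36*(-6)²)/(-6*(-6 + (-6)²)))) = 169/((3*(-⅙)*(-216 + 6 + 36*36)/(-6 + 36))) = 169/((3*(-⅙)*(-216 + 6 + 1296)/30)) = 169/((3*(-⅙)*(1/30)*1086)) = 169/(-181/10) = 169*(-10/181) = -1690/181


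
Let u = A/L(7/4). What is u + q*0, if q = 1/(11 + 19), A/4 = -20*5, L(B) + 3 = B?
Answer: 320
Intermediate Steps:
L(B) = -3 + B
A = -400 (A = 4*(-20*5) = 4*(-100) = -400)
u = 320 (u = -400/(-3 + 7/4) = -400/(-5/4) = -400*(-⅘) = 320)
q = 1/30 ≈ 0.033333
u + q*0 = 320 + (1/30)*0 = 320 + 0 = 320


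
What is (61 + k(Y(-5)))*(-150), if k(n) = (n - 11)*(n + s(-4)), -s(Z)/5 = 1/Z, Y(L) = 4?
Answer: -7275/2 ≈ -3637.5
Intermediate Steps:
s(Z) = -5/Z
k(n) = (-11 + n)*(5/4 + n) (k(n) = (n - 11)*(n - 5/(-4)) = (-11 + n)*(n - 5*(-¼)) = (-11 + n)*(n + 5/4) = (-11 + n)*(5/4 + n))
(61 + k(Y(-5)))*(-150) = (61 + (-55/4 + 4² - 39/4*4))*(-150) = (61 + (-55/4 + 16 - 39))*(-150) = (61 - 147/4)*(-150) = (97/4)*(-150) = -7275/2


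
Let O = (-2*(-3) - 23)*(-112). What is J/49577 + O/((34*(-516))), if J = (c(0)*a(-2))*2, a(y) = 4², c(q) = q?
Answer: -14/129 ≈ -0.10853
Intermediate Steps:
a(y) = 16
O = 1904 (O = (6 - 23)*(-112) = -17*(-112) = 1904)
J = 0 (J = (0*16)*2 = 0*2 = 0)
J/49577 + O/((34*(-516))) = 0/49577 + 1904/((34*(-516))) = 0*(1/49577) + 1904/(-17544) = 0 + 1904*(-1/17544) = 0 - 14/129 = -14/129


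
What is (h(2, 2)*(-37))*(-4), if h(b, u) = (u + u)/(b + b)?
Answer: 148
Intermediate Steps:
h(b, u) = u/b (h(b, u) = (2*u)/((2*b)) = (2*u)*(1/(2*b)) = u/b)
(h(2, 2)*(-37))*(-4) = ((2/2)*(-37))*(-4) = ((2*(½))*(-37))*(-4) = (1*(-37))*(-4) = -37*(-4) = 148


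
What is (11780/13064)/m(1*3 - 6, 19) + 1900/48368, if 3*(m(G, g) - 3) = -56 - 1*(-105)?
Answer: 12300695/143160211 ≈ 0.085923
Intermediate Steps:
m(G, g) = 58/3 (m(G, g) = 3 + (-56 - 1*(-105))/3 = 3 + (-56 + 105)/3 = 3 + (1/3)*49 = 3 + 49/3 = 58/3)
(11780/13064)/m(1*3 - 6, 19) + 1900/48368 = (11780/13064)/(58/3) + 1900/48368 = (11780*(1/13064))*(3/58) + 1900*(1/48368) = (2945/3266)*(3/58) + 475/12092 = 8835/189428 + 475/12092 = 12300695/143160211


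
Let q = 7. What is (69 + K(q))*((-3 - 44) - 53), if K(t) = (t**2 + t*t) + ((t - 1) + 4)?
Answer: -17700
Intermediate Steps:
K(t) = 3 + t + 2*t**2 (K(t) = (t**2 + t**2) + ((-1 + t) + 4) = 2*t**2 + (3 + t) = 3 + t + 2*t**2)
(69 + K(q))*((-3 - 44) - 53) = (69 + (3 + 7 + 2*7**2))*((-3 - 44) - 53) = (69 + (3 + 7 + 2*49))*(-47 - 53) = (69 + (3 + 7 + 98))*(-100) = (69 + 108)*(-100) = 177*(-100) = -17700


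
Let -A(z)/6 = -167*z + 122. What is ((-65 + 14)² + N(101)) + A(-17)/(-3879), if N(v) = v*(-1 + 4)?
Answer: 1253598/431 ≈ 2908.6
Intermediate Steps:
A(z) = -732 + 1002*z (A(z) = -6*(-167*z + 122) = -6*(122 - 167*z) = -732 + 1002*z)
N(v) = 3*v (N(v) = v*3 = 3*v)
((-65 + 14)² + N(101)) + A(-17)/(-3879) = ((-65 + 14)² + 3*101) + (-732 + 1002*(-17))/(-3879) = ((-51)² + 303) + (-732 - 17034)*(-1/3879) = (2601 + 303) - 17766*(-1/3879) = 2904 + 1974/431 = 1253598/431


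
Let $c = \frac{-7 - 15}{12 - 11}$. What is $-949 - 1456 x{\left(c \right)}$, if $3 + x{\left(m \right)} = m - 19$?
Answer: $63115$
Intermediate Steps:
$c = -22$ ($c = \frac{-7 - 15}{1} = \left(-7 - 15\right) 1 = \left(-22\right) 1 = -22$)
$x{\left(m \right)} = -22 + m$ ($x{\left(m \right)} = -3 + \left(m - 19\right) = -3 + \left(-19 + m\right) = -22 + m$)
$-949 - 1456 x{\left(c \right)} = -949 - 1456 \left(-22 - 22\right) = -949 - -64064 = -949 + 64064 = 63115$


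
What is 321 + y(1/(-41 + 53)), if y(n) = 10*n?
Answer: 1931/6 ≈ 321.83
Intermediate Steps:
321 + y(1/(-41 + 53)) = 321 + 10/(-41 + 53) = 321 + 10/12 = 321 + 10*(1/12) = 321 + 5/6 = 1931/6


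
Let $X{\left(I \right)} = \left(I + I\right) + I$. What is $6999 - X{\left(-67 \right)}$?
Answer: $7200$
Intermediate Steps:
$X{\left(I \right)} = 3 I$ ($X{\left(I \right)} = 2 I + I = 3 I$)
$6999 - X{\left(-67 \right)} = 6999 - 3 \left(-67\right) = 6999 - -201 = 6999 + 201 = 7200$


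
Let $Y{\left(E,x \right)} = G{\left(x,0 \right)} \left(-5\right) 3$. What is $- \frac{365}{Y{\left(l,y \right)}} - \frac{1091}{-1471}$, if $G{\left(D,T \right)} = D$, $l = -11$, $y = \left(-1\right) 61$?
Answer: $\frac{92270}{269193} \approx 0.34277$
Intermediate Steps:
$y = -61$
$Y{\left(E,x \right)} = - 15 x$ ($Y{\left(E,x \right)} = x \left(-5\right) 3 = - 5 x 3 = - 15 x$)
$- \frac{365}{Y{\left(l,y \right)}} - \frac{1091}{-1471} = - \frac{365}{\left(-15\right) \left(-61\right)} - \frac{1091}{-1471} = - \frac{365}{915} - - \frac{1091}{1471} = \left(-365\right) \frac{1}{915} + \frac{1091}{1471} = - \frac{73}{183} + \frac{1091}{1471} = \frac{92270}{269193}$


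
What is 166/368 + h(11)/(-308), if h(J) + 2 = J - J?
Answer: 6483/14168 ≈ 0.45758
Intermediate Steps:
h(J) = -2 (h(J) = -2 + (J - J) = -2 + 0 = -2)
166/368 + h(11)/(-308) = 166/368 - 2/(-308) = 166*(1/368) - 2*(-1/308) = 83/184 + 1/154 = 6483/14168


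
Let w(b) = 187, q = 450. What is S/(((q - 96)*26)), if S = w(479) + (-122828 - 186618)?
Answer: -309259/9204 ≈ -33.601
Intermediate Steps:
S = -309259 (S = 187 + (-122828 - 186618) = 187 - 309446 = -309259)
S/(((q - 96)*26)) = -309259*1/(26*(450 - 96)) = -309259/(354*26) = -309259/9204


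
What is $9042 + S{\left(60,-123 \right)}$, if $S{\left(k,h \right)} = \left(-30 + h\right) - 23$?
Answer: $8866$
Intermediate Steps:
$S{\left(k,h \right)} = -53 + h$
$9042 + S{\left(60,-123 \right)} = 9042 - 176 = 8866$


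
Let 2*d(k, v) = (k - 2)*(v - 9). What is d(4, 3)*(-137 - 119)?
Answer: 1536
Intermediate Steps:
d(k, v) = (-9 + v)*(-2 + k)/2 (d(k, v) = ((k - 2)*(v - 9))/2 = ((-2 + k)*(-9 + v))/2 = ((-9 + v)*(-2 + k))/2 = (-9 + v)*(-2 + k)/2)
d(4, 3)*(-137 - 119) = (9 - 1*3 - 9/2*4 + (½)*4*3)*(-137 - 119) = (9 - 3 - 18 + 6)*(-256) = -6*(-256) = 1536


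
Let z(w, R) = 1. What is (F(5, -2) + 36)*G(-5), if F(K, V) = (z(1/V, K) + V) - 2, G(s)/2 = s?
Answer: -330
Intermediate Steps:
G(s) = 2*s
F(K, V) = -1 + V (F(K, V) = (1 + V) - 2 = -1 + V)
(F(5, -2) + 36)*G(-5) = ((-1 - 2) + 36)*(2*(-5)) = (-3 + 36)*(-10) = 33*(-10) = -330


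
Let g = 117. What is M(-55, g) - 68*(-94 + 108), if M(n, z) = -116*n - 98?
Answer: 5330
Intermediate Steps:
M(n, z) = -98 - 116*n
M(-55, g) - 68*(-94 + 108) = (-98 - 116*(-55)) - 68*(-94 + 108) = (-98 + 6380) - 68*14 = 6282 - 952 = 5330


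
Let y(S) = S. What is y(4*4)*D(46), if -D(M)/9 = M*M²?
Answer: -14016384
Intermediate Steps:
D(M) = -9*M³ (D(M) = -9*M*M² = -9*M³)
y(4*4)*D(46) = (4*4)*(-9*46³) = 16*(-9*97336) = 16*(-876024) = -14016384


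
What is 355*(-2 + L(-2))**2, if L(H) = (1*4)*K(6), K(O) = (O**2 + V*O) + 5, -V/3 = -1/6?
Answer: 10747980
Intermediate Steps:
V = 1/2 (V = -(-3)/6 = -3*(-1/6) = 1/2 ≈ 0.50000)
K(O) = 5 + O**2 + O/2 (K(O) = (O**2 + O/2) + 5 = 5 + O**2 + O/2)
L(H) = 176 (L(H) = (1*4)*(5 + 6**2 + (1/2)*6) = 4*(5 + 36 + 3) = 4*44 = 176)
355*(-2 + L(-2))**2 = 355*(-2 + 176)**2 = 355*174**2 = 355*30276 = 10747980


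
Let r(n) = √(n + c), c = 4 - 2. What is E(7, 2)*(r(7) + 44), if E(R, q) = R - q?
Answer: 235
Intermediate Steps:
c = 2
r(n) = √(2 + n) (r(n) = √(n + 2) = √(2 + n))
E(7, 2)*(r(7) + 44) = (7 - 1*2)*(√(2 + 7) + 44) = (7 - 2)*(√9 + 44) = 5*(3 + 44) = 5*47 = 235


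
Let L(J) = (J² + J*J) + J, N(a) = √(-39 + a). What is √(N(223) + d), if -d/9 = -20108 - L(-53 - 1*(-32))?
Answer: √(188721 + 2*√46) ≈ 434.44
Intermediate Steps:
L(J) = J + 2*J² (L(J) = (J² + J²) + J = 2*J² + J = J + 2*J²)
d = 188721 (d = -9*(-20108 - (-53 - 1*(-32))*(1 + 2*(-53 - 1*(-32)))) = -9*(-20108 - (-53 + 32)*(1 + 2*(-53 + 32))) = -9*(-20108 - (-21)*(1 + 2*(-21))) = -9*(-20108 - (-21)*(1 - 42)) = -9*(-20108 - (-21)*(-41)) = -9*(-20108 - 1*861) = -9*(-20108 - 861) = -9*(-20969) = 188721)
√(N(223) + d) = √(√(-39 + 223) + 188721) = √(√184 + 188721) = √(2*√46 + 188721) = √(188721 + 2*√46)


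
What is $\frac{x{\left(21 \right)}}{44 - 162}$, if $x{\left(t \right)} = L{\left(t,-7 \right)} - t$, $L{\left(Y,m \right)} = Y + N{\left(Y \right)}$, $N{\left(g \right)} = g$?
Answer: $- \frac{21}{118} \approx -0.17797$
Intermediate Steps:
$L{\left(Y,m \right)} = 2 Y$ ($L{\left(Y,m \right)} = Y + Y = 2 Y$)
$x{\left(t \right)} = t$ ($x{\left(t \right)} = 2 t - t = t$)
$\frac{x{\left(21 \right)}}{44 - 162} = \frac{1}{44 - 162} \cdot 21 = \frac{1}{-118} \cdot 21 = \left(- \frac{1}{118}\right) 21 = - \frac{21}{118}$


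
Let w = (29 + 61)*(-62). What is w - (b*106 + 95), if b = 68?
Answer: -12883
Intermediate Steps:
w = -5580 (w = 90*(-62) = -5580)
w - (b*106 + 95) = -5580 - (68*106 + 95) = -5580 - (7208 + 95) = -5580 - 1*7303 = -5580 - 7303 = -12883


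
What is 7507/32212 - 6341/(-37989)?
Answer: 489439715/1223701668 ≈ 0.39997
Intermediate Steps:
7507/32212 - 6341/(-37989) = 7507*(1/32212) - 6341*(-1/37989) = 7507/32212 + 6341/37989 = 489439715/1223701668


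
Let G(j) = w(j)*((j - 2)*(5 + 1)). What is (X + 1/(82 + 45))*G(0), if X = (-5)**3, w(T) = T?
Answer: 0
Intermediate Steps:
G(j) = j*(-12 + 6*j) (G(j) = j*((j - 2)*(5 + 1)) = j*((-2 + j)*6) = j*(-12 + 6*j))
X = -125
(X + 1/(82 + 45))*G(0) = (-125 + 1/(82 + 45))*(6*0*(-2 + 0)) = (-125 + 1/127)*(6*0*(-2)) = (-125 + 1/127)*0 = -15874/127*0 = 0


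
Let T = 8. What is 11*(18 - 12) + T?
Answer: 74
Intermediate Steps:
11*(18 - 12) + T = 11*(18 - 12) + 8 = 11*6 + 8 = 66 + 8 = 74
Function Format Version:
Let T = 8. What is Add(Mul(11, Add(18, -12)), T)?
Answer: 74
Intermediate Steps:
Add(Mul(11, Add(18, -12)), T) = Add(Mul(11, Add(18, -12)), 8) = Add(Mul(11, 6), 8) = Add(66, 8) = 74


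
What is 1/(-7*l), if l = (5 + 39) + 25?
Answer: -1/483 ≈ -0.0020704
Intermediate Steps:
l = 69 (l = 44 + 25 = 69)
1/(-7*l) = 1/(-7*69) = 1/(-483) = -1/483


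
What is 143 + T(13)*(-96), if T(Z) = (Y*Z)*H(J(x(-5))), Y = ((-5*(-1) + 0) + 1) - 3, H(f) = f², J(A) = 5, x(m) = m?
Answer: -93457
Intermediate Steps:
Y = 3 (Y = ((5 + 0) + 1) - 3 = (5 + 1) - 3 = 6 - 3 = 3)
T(Z) = 75*Z (T(Z) = (3*Z)*5² = (3*Z)*25 = 75*Z)
143 + T(13)*(-96) = 143 + (75*13)*(-96) = 143 + 975*(-96) = 143 - 93600 = -93457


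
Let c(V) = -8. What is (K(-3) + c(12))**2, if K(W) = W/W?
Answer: 49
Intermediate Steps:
K(W) = 1
(K(-3) + c(12))**2 = (1 - 8)**2 = (-7)**2 = 49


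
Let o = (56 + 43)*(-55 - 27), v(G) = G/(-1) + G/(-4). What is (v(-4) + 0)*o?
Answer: -40590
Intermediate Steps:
v(G) = -5*G/4 (v(G) = G*(-1) + G*(-1/4) = -G - G/4 = -5*G/4)
o = -8118 (o = 99*(-82) = -8118)
(v(-4) + 0)*o = (-5/4*(-4) + 0)*(-8118) = (5 + 0)*(-8118) = 5*(-8118) = -40590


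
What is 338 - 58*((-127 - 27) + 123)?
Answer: 2136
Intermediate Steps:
338 - 58*((-127 - 27) + 123) = 338 - 58*(-154 + 123) = 338 - 58*(-31) = 338 + 1798 = 2136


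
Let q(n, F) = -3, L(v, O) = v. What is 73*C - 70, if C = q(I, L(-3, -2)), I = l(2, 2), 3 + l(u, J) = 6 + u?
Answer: -289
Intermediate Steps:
l(u, J) = 3 + u (l(u, J) = -3 + (6 + u) = 3 + u)
I = 5 (I = 3 + 2 = 5)
C = -3
73*C - 70 = 73*(-3) - 70 = -219 - 70 = -289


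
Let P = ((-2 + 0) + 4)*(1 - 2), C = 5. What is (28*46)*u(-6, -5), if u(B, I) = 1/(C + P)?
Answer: 1288/3 ≈ 429.33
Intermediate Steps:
P = -2 (P = (-2 + 4)*(-1) = 2*(-1) = -2)
u(B, I) = ⅓ (u(B, I) = 1/(5 - 2) = 1/3 = ⅓)
(28*46)*u(-6, -5) = (28*46)*(⅓) = 1288*(⅓) = 1288/3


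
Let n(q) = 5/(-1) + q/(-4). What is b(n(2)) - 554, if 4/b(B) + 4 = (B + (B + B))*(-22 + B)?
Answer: -996630/1799 ≈ -553.99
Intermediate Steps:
n(q) = -5 - q/4 (n(q) = 5*(-1) + q*(-¼) = -5 - q/4)
b(B) = 4/(-4 + 3*B*(-22 + B)) (b(B) = 4/(-4 + (B + (B + B))*(-22 + B)) = 4/(-4 + (B + 2*B)*(-22 + B)) = 4/(-4 + (3*B)*(-22 + B)) = 4/(-4 + 3*B*(-22 + B)))
b(n(2)) - 554 = 4/(-4 - 66*(-5 - ¼*2) + 3*(-5 - ¼*2)²) - 554 = 4/(-4 - 66*(-5 - ½) + 3*(-5 - ½)²) - 554 = 4/(-4 - 66*(-11/2) + 3*(-11/2)²) - 554 = 4/(-4 + 363 + 3*(121/4)) - 554 = 4/(-4 + 363 + 363/4) - 554 = 4/(1799/4) - 554 = 4*(4/1799) - 554 = 16/1799 - 554 = -996630/1799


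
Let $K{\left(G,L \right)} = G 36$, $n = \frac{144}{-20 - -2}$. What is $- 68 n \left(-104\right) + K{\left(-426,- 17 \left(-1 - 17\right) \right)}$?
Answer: $-71912$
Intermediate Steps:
$n = -8$ ($n = \frac{144}{-20 + 2} = \frac{144}{-18} = 144 \left(- \frac{1}{18}\right) = -8$)
$K{\left(G,L \right)} = 36 G$
$- 68 n \left(-104\right) + K{\left(-426,- 17 \left(-1 - 17\right) \right)} = \left(-68\right) \left(-8\right) \left(-104\right) + 36 \left(-426\right) = 544 \left(-104\right) - 15336 = -56576 - 15336 = -71912$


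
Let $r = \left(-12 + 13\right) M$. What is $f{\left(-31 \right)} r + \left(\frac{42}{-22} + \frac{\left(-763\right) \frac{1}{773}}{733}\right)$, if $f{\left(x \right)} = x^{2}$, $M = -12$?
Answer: $- \frac{71887392050}{6232699} \approx -11534.0$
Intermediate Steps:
$r = -12$ ($r = \left(-12 + 13\right) \left(-12\right) = 1 \left(-12\right) = -12$)
$f{\left(-31 \right)} r + \left(\frac{42}{-22} + \frac{\left(-763\right) \frac{1}{773}}{733}\right) = \left(-31\right)^{2} \left(-12\right) + \left(\frac{42}{-22} + \frac{\left(-763\right) \frac{1}{773}}{733}\right) = 961 \left(-12\right) + \left(42 \left(- \frac{1}{22}\right) + \left(-763\right) \frac{1}{773} \cdot \frac{1}{733}\right) = -11532 - \frac{11907182}{6232699} = - \frac{71887392050}{6232699}$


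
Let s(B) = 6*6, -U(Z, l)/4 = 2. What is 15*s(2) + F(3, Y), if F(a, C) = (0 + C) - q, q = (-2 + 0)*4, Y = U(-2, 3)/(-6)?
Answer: 1648/3 ≈ 549.33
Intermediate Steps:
U(Z, l) = -8 (U(Z, l) = -4*2 = -8)
Y = 4/3 (Y = -8/(-6) = -8*(-⅙) = 4/3 ≈ 1.3333)
s(B) = 36
q = -8 (q = -2*4 = -8)
F(a, C) = 8 + C (F(a, C) = (0 + C) - 1*(-8) = C + 8 = 8 + C)
15*s(2) + F(3, Y) = 15*36 + (8 + 4/3) = 540 + 28/3 = 1648/3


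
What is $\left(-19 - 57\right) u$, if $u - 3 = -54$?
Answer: $3876$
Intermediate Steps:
$u = -51$ ($u = 3 - 54 = -51$)
$\left(-19 - 57\right) u = \left(-19 - 57\right) \left(-51\right) = \left(-76\right) \left(-51\right) = 3876$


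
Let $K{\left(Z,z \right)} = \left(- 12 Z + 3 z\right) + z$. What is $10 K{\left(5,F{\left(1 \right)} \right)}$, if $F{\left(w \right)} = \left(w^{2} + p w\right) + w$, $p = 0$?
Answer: $-520$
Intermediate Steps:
$F{\left(w \right)} = w + w^{2}$ ($F{\left(w \right)} = \left(w^{2} + 0 w\right) + w = \left(w^{2} + 0\right) + w = w^{2} + w = w + w^{2}$)
$K{\left(Z,z \right)} = - 12 Z + 4 z$
$10 K{\left(5,F{\left(1 \right)} \right)} = 10 \left(\left(-12\right) 5 + 4 \cdot 1 \left(1 + 1\right)\right) = 10 \left(-60 + 4 \cdot 1 \cdot 2\right) = 10 \left(-60 + 4 \cdot 2\right) = 10 \left(-60 + 8\right) = 10 \left(-52\right) = -520$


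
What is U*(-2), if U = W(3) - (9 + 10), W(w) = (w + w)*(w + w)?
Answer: -34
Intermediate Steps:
W(w) = 4*w² (W(w) = (2*w)*(2*w) = 4*w²)
U = 17 (U = 4*3² - (9 + 10) = 4*9 - 1*19 = 36 - 19 = 17)
U*(-2) = 17*(-2) = -34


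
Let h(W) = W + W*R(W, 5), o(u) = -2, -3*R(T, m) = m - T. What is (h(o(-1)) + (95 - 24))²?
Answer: 48841/9 ≈ 5426.8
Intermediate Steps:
R(T, m) = -m/3 + T/3 (R(T, m) = -(m - T)/3 = -m/3 + T/3)
h(W) = W + W*(-5/3 + W/3) (h(W) = W + W*(-⅓*5 + W/3) = W + W*(-5/3 + W/3))
(h(o(-1)) + (95 - 24))² = ((⅓)*(-2)*(-2 - 2) + (95 - 24))² = ((⅓)*(-2)*(-4) + 71)² = (8/3 + 71)² = (221/3)² = 48841/9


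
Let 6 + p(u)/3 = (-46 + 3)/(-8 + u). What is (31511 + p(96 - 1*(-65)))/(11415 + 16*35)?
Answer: 64244/24429 ≈ 2.6298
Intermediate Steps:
p(u) = -18 - 129/(-8 + u) (p(u) = -18 + 3*((-46 + 3)/(-8 + u)) = -18 + 3*(-43/(-8 + u)) = -18 - 129/(-8 + u))
(31511 + p(96 - 1*(-65)))/(11415 + 16*35) = (31511 + 3*(5 - 6*(96 - 1*(-65)))/(-8 + (96 - 1*(-65))))/(11415 + 16*35) = (31511 + 3*(5 - 6*(96 + 65))/(-8 + (96 + 65)))/(11415 + 560) = (31511 + 3*(5 - 6*161)/(-8 + 161))/11975 = (31511 + 3*(5 - 966)/153)*(1/11975) = (31511 + 3*(1/153)*(-961))*(1/11975) = (31511 - 961/51)*(1/11975) = (1606100/51)*(1/11975) = 64244/24429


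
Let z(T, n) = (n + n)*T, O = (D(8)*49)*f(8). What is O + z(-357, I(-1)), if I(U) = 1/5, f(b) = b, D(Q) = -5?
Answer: -10514/5 ≈ -2102.8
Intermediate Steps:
I(U) = 1/5
O = -1960 (O = -5*49*8 = -245*8 = -1960)
z(T, n) = 2*T*n (z(T, n) = (2*n)*T = 2*T*n)
O + z(-357, I(-1)) = -1960 + 2*(-357)*(1/5) = -1960 - 714/5 = -10514/5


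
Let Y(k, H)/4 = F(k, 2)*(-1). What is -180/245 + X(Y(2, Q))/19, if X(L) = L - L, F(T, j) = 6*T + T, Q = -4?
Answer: -36/49 ≈ -0.73469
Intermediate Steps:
F(T, j) = 7*T
Y(k, H) = -28*k (Y(k, H) = 4*((7*k)*(-1)) = 4*(-7*k) = -28*k)
X(L) = 0
-180/245 + X(Y(2, Q))/19 = -180/245 + 0/19 = -180*1/245 + 0*(1/19) = -36/49 + 0 = -36/49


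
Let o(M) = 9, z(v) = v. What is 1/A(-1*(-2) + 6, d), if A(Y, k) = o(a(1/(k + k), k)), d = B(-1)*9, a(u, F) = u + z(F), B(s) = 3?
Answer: 1/9 ≈ 0.11111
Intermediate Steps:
a(u, F) = F + u (a(u, F) = u + F = F + u)
d = 27 (d = 3*9 = 27)
A(Y, k) = 9
1/A(-1*(-2) + 6, d) = 1/9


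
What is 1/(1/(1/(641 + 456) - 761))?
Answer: -834816/1097 ≈ -761.00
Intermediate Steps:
1/(1/(1/(641 + 456) - 761)) = 1/(1/(1/1097 - 761)) = 1/(1/(-834816/1097)) = 1/(-1097/834816) = -834816/1097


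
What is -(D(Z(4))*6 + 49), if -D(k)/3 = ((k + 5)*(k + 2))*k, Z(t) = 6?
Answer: 9455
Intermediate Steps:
D(k) = -3*k*(2 + k)*(5 + k) (D(k) = -3*(k + 5)*(k + 2)*k = -3*(5 + k)*(2 + k)*k = -3*(2 + k)*(5 + k)*k = -3*k*(2 + k)*(5 + k))
-(D(Z(4))*6 + 49) = -(-3*6*(10 + 6² + 7*6)*6 + 49) = -(-3*6*(10 + 36 + 42)*6 + 49) = -(-3*6*88*6 + 49) = -(-1584*6 + 49) = -(-9504 + 49) = -1*(-9455) = 9455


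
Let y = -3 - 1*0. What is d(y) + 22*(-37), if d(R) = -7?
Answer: -821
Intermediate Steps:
y = -3 (y = -3 + 0 = -3)
d(y) + 22*(-37) = -7 + 22*(-37) = -7 - 814 = -821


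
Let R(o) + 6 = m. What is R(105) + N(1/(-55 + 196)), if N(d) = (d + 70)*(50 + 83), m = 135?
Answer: 1331032/141 ≈ 9439.9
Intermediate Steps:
N(d) = 9310 + 133*d (N(d) = (70 + d)*133 = 9310 + 133*d)
R(o) = 129 (R(o) = -6 + 135 = 129)
R(105) + N(1/(-55 + 196)) = 129 + (9310 + 133/(-55 + 196)) = 129 + (9310 + 133/141) = 129 + 1312843/141 = 1331032/141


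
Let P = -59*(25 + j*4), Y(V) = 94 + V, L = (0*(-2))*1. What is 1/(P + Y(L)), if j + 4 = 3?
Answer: -1/1145 ≈ -0.00087336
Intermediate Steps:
j = -1 (j = -4 + 3 = -1)
L = 0 (L = 0*1 = 0)
P = -1239 (P = -59*(25 - 1*4) = -59*(25 - 4) = -59*21 = -1239)
1/(P + Y(L)) = 1/(-1239 + (94 + 0)) = 1/(-1239 + 94) = 1/(-1145) = -1/1145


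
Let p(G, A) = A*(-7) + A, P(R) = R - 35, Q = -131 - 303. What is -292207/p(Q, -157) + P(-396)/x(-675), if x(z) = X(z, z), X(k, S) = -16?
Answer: -2134655/7536 ≈ -283.26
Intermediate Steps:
x(z) = -16
Q = -434
P(R) = -35 + R
p(G, A) = -6*A (p(G, A) = -7*A + A = -6*A)
-292207/p(Q, -157) + P(-396)/x(-675) = -292207/((-6*(-157))) + (-35 - 396)/(-16) = -292207/942 - 431*(-1/16) = -292207*1/942 + 431/16 = -292207/942 + 431/16 = -2134655/7536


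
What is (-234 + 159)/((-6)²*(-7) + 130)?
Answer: 75/122 ≈ 0.61475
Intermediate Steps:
(-234 + 159)/((-6)²*(-7) + 130) = -75/(36*(-7) + 130) = -75/(-252 + 130) = -75/(-122) = -75*(-1/122) = 75/122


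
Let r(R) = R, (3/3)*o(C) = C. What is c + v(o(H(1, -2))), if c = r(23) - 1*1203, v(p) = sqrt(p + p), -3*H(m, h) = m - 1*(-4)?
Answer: -1180 + I*sqrt(30)/3 ≈ -1180.0 + 1.8257*I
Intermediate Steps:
H(m, h) = -4/3 - m/3 (H(m, h) = -(m - 1*(-4))/3 = -(m + 4)/3 = -(4 + m)/3 = -4/3 - m/3)
o(C) = C
v(p) = sqrt(2)*sqrt(p) (v(p) = sqrt(2*p) = sqrt(2)*sqrt(p))
c = -1180 (c = 23 - 1*1203 = 23 - 1203 = -1180)
c + v(o(H(1, -2))) = -1180 + sqrt(2)*sqrt(-4/3 - 1/3*1) = -1180 + sqrt(2)*sqrt(-4/3 - 1/3) = -1180 + sqrt(2)*sqrt(-5/3) = -1180 + sqrt(2)*(I*sqrt(15)/3) = -1180 + I*sqrt(30)/3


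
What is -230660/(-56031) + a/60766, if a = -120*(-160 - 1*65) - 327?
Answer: 816357917/179198934 ≈ 4.5556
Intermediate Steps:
a = 26673 (a = -120*(-160 - 65) - 327 = -120*(-225) - 327 = 27000 - 327 = 26673)
-230660/(-56031) + a/60766 = -230660/(-56031) + 26673/60766 = -230660*(-1/56031) + 26673*(1/60766) = 12140/2949 + 26673/60766 = 816357917/179198934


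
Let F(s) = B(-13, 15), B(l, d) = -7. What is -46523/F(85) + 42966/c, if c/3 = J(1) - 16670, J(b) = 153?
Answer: 768320137/115619 ≈ 6645.3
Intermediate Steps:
F(s) = -7
c = -49551 (c = 3*(153 - 16670) = 3*(-16517) = -49551)
-46523/F(85) + 42966/c = -46523/(-7) + 42966/(-49551) = -46523*(-⅐) + 42966*(-1/49551) = 46523/7 - 14322/16517 = 768320137/115619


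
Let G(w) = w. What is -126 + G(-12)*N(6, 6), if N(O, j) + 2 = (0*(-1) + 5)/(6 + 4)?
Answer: -108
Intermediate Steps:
N(O, j) = -3/2 (N(O, j) = -2 + (0*(-1) + 5)/(6 + 4) = -2 + (0 + 5)/10 = -2 + 5*(⅒) = -2 + ½ = -3/2)
-126 + G(-12)*N(6, 6) = -126 - 12*(-3/2) = -126 + 18 = -108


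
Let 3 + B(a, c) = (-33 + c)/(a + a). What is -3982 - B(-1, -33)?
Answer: -4012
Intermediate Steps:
B(a, c) = -3 + (-33 + c)/(2*a) (B(a, c) = -3 + (-33 + c)/(a + a) = -3 + (-33 + c)/((2*a)) = -3 + (-33 + c)*(1/(2*a)) = -3 + (-33 + c)/(2*a))
-3982 - B(-1, -33) = -3982 - (-33 - 33 - 6*(-1))/(2*(-1)) = -3982 - (-1)*(-33 - 33 + 6)/2 = -3982 - (-1)*(-60)/2 = -3982 - 1*30 = -3982 - 30 = -4012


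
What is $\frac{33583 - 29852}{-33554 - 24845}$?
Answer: $- \frac{3731}{58399} \approx -0.063888$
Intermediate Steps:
$\frac{33583 - 29852}{-33554 - 24845} = \frac{3731}{-58399} = 3731 \left(- \frac{1}{58399}\right) = - \frac{3731}{58399}$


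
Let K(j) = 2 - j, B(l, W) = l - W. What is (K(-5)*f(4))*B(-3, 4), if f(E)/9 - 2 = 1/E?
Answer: -3969/4 ≈ -992.25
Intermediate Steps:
f(E) = 18 + 9/E
(K(-5)*f(4))*B(-3, 4) = ((2 - 1*(-5))*(18 + 9/4))*(-3 - 1*4) = ((2 + 5)*(18 + 9*(¼)))*(-3 - 4) = (7*(18 + 9/4))*(-7) = (7*(81/4))*(-7) = (567/4)*(-7) = -3969/4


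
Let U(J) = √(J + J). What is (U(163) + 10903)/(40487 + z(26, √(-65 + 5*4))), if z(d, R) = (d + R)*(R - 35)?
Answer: 431017396/1562782669 + 39532*√326/1562782669 + 27*I*√1630/1562782669 + 294381*I*√5/1562782669 ≈ 0.27626 + 0.0004219*I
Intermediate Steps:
z(d, R) = (-35 + R)*(R + d) (z(d, R) = (R + d)*(-35 + R) = (-35 + R)*(R + d))
U(J) = √2*√J (U(J) = √(2*J) = √2*√J)
(U(163) + 10903)/(40487 + z(26, √(-65 + 5*4))) = (√2*√163 + 10903)/(40487 + ((√(-65 + 5*4))² - 35*√(-65 + 5*4) - 35*26 + √(-65 + 5*4)*26)) = (√326 + 10903)/(40487 + ((√(-65 + 20))² - 35*√(-65 + 20) - 910 + √(-65 + 20)*26)) = (10903 + √326)/(40487 + ((√(-45))² - 105*I*√5 - 910 + √(-45)*26)) = (10903 + √326)/(40487 + ((3*I*√5)² - 105*I*√5 - 910 + (3*I*√5)*26)) = (10903 + √326)/(40487 + (-45 - 105*I*√5 - 910 + 78*I*√5)) = (10903 + √326)/(40487 + (-955 - 27*I*√5)) = (10903 + √326)/(39532 - 27*I*√5)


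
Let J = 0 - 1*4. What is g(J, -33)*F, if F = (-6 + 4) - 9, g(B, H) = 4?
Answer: -44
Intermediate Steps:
J = -4 (J = 0 - 4 = -4)
F = -11 (F = -2 - 9 = -11)
g(J, -33)*F = 4*(-11) = -44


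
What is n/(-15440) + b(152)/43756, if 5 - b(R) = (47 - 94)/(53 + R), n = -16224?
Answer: 90965942/86560307 ≈ 1.0509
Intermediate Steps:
b(R) = 5 + 47/(53 + R) (b(R) = 5 - (47 - 94)/(53 + R) = 5 - (-47)/(53 + R) = 5 + 47/(53 + R))
n/(-15440) + b(152)/43756 = -16224/(-15440) + ((312 + 5*152)/(53 + 152))/43756 = -16224*(-1/15440) + ((312 + 760)/205)*(1/43756) = 1014/965 + ((1/205)*1072)*(1/43756) = 1014/965 + (1072/205)*(1/43756) = 1014/965 + 268/2242495 = 90965942/86560307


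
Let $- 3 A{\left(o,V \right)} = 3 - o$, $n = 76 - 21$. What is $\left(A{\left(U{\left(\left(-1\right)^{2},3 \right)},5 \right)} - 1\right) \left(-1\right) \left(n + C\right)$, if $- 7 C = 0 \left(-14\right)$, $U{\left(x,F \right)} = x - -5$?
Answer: $0$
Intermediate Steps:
$n = 55$ ($n = 76 - 21 = 55$)
$U{\left(x,F \right)} = 5 + x$ ($U{\left(x,F \right)} = x + 5 = 5 + x$)
$A{\left(o,V \right)} = -1 + \frac{o}{3}$ ($A{\left(o,V \right)} = - \frac{3 - o}{3} = -1 + \frac{o}{3}$)
$C = 0$ ($C = - \frac{0 \left(-14\right)}{7} = \left(- \frac{1}{7}\right) 0 = 0$)
$\left(A{\left(U{\left(\left(-1\right)^{2},3 \right)},5 \right)} - 1\right) \left(-1\right) \left(n + C\right) = \left(\left(-1 + \frac{5 + \left(-1\right)^{2}}{3}\right) - 1\right) \left(-1\right) \left(55 + 0\right) = \left(\left(-1 + \frac{5 + 1}{3}\right) - 1\right) \left(-1\right) 55 = \left(\left(-1 + \frac{1}{3} \cdot 6\right) - 1\right) \left(-1\right) 55 = \left(\left(-1 + 2\right) - 1\right) \left(-1\right) 55 = \left(1 - 1\right) \left(-1\right) 55 = 0 \left(-1\right) 55 = 0 \cdot 55 = 0$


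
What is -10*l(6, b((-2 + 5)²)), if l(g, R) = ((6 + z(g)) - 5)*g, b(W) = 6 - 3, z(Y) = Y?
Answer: -420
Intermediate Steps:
b(W) = 3
l(g, R) = g*(1 + g) (l(g, R) = ((6 + g) - 5)*g = (1 + g)*g = g*(1 + g))
-10*l(6, b((-2 + 5)²)) = -60*(1 + 6) = -60*7 = -10*42 = -420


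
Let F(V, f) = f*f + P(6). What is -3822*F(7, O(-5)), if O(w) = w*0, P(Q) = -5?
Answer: 19110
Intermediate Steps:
O(w) = 0
F(V, f) = -5 + f² (F(V, f) = f*f - 5 = f² - 5 = -5 + f²)
-3822*F(7, O(-5)) = -3822*(-5 + 0²) = -3822*(-5 + 0) = -3822*(-5) = 19110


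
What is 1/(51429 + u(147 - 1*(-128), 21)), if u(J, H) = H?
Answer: 1/51450 ≈ 1.9436e-5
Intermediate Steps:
1/(51429 + u(147 - 1*(-128), 21)) = 1/(51429 + 21) = 1/51450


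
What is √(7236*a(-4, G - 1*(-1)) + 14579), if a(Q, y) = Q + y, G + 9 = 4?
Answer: I*√43309 ≈ 208.11*I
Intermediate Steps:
G = -5 (G = -9 + 4 = -5)
√(7236*a(-4, G - 1*(-1)) + 14579) = √(7236*(-4 + (-5 - 1*(-1))) + 14579) = √(7236*(-4 + (-5 + 1)) + 14579) = √(7236*(-4 - 4) + 14579) = √(7236*(-8) + 14579) = √(-57888 + 14579) = √(-43309) = I*√43309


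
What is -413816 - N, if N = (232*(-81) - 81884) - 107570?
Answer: -205570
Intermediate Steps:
N = -208246 (N = (-18792 - 81884) - 107570 = -100676 - 107570 = -208246)
-413816 - N = -413816 - 1*(-208246) = -413816 + 208246 = -205570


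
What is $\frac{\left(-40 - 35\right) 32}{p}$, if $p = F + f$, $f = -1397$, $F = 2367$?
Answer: $- \frac{240}{97} \approx -2.4742$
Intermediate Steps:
$p = 970$ ($p = 2367 - 1397 = 970$)
$\frac{\left(-40 - 35\right) 32}{p} = \frac{\left(-40 - 35\right) 32}{970} = \left(-75\right) 32 \cdot \frac{1}{970} = \left(-2400\right) \frac{1}{970} = - \frac{240}{97}$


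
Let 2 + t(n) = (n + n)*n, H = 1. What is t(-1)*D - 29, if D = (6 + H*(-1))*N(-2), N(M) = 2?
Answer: -29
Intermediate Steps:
t(n) = -2 + 2*n² (t(n) = -2 + (n + n)*n = -2 + (2*n)*n = -2 + 2*n²)
D = 10 (D = (6 + 1*(-1))*2 = (6 - 1)*2 = 5*2 = 10)
t(-1)*D - 29 = (-2 + 2*(-1)²)*10 - 29 = (-2 + 2*1)*10 - 29 = (-2 + 2)*10 - 29 = 0*10 - 29 = 0 - 29 = -29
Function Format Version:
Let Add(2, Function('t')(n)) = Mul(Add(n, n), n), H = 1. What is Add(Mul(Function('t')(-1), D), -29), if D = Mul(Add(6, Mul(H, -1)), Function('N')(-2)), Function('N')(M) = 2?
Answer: -29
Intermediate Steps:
Function('t')(n) = Add(-2, Mul(2, Pow(n, 2))) (Function('t')(n) = Add(-2, Mul(Add(n, n), n)) = Add(-2, Mul(Mul(2, n), n)) = Add(-2, Mul(2, Pow(n, 2))))
D = 10 (D = Mul(Add(6, Mul(1, -1)), 2) = Mul(Add(6, -1), 2) = Mul(5, 2) = 10)
Add(Mul(Function('t')(-1), D), -29) = Add(Mul(Add(-2, Mul(2, Pow(-1, 2))), 10), -29) = Add(Mul(Add(-2, Mul(2, 1)), 10), -29) = Add(Mul(Add(-2, 2), 10), -29) = Add(Mul(0, 10), -29) = Add(0, -29) = -29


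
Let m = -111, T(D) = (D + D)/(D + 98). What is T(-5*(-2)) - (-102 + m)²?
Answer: -1224958/27 ≈ -45369.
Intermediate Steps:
T(D) = 2*D/(98 + D) (T(D) = (2*D)/(98 + D) = 2*D/(98 + D))
T(-5*(-2)) - (-102 + m)² = 2*(-5*(-2))/(98 - 5*(-2)) - (-102 - 111)² = 2*10/(98 + 10) - 1*(-213)² = 2*10/108 - 1*45369 = 2*10*(1/108) - 45369 = 5/27 - 45369 = -1224958/27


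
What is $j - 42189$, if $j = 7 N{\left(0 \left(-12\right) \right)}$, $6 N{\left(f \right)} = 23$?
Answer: $- \frac{252973}{6} \approx -42162.0$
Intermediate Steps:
$N{\left(f \right)} = \frac{23}{6}$ ($N{\left(f \right)} = \frac{1}{6} \cdot 23 = \frac{23}{6}$)
$j = \frac{161}{6}$ ($j = 7 \cdot \frac{23}{6} = \frac{161}{6} \approx 26.833$)
$j - 42189 = \frac{161}{6} - 42189 = - \frac{252973}{6}$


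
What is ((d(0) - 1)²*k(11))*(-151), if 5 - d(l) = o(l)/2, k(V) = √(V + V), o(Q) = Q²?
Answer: -2416*√22 ≈ -11332.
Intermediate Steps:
k(V) = √2*√V (k(V) = √(2*V) = √2*√V)
d(l) = 5 - l²/2
((d(0) - 1)²*k(11))*(-151) = (((5 - ½*0²) - 1)²*(√2*√11))*(-151) = (((5 - ½*0) - 1)²*√22)*(-151) = (((5 + 0) - 1)²*√22)*(-151) = ((5 - 1)²*√22)*(-151) = (4²*√22)*(-151) = (16*√22)*(-151) = -2416*√22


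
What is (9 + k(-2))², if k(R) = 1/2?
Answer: 361/4 ≈ 90.250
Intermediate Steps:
k(R) = ½
(9 + k(-2))² = (9 + ½)² = (19/2)² = 361/4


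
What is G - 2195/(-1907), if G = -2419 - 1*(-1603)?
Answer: -1553917/1907 ≈ -814.85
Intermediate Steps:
G = -816 (G = -2419 + 1603 = -816)
G - 2195/(-1907) = -816 - 2195/(-1907) = -816 - 2195*(-1/1907) = -816 + 2195/1907 = -1553917/1907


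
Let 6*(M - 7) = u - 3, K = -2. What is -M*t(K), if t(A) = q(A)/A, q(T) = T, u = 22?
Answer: -61/6 ≈ -10.167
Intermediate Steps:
M = 61/6 (M = 7 + (22 - 3)/6 = 7 + (1/6)*19 = 7 + 19/6 = 61/6 ≈ 10.167)
t(A) = 1 (t(A) = A/A = 1)
-M*t(K) = -61/6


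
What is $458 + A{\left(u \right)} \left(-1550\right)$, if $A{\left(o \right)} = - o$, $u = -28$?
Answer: $-42942$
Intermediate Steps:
$458 + A{\left(u \right)} \left(-1550\right) = 458 + \left(-1\right) \left(-28\right) \left(-1550\right) = 458 + 28 \left(-1550\right) = 458 - 43400 = -42942$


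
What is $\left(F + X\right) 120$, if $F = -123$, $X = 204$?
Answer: $9720$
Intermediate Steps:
$\left(F + X\right) 120 = \left(-123 + 204\right) 120 = 81 \cdot 120 = 9720$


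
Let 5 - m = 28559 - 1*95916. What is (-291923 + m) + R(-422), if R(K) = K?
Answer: -224983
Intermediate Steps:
m = 67362 (m = 5 - (28559 - 1*95916) = 5 - (28559 - 95916) = 5 - 1*(-67357) = 5 + 67357 = 67362)
(-291923 + m) + R(-422) = (-291923 + 67362) - 422 = -224561 - 422 = -224983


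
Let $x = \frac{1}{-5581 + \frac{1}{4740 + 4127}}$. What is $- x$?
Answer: $\frac{8867}{49486726} \approx 0.00017918$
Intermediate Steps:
$x = - \frac{8867}{49486726}$ ($x = \frac{1}{-5581 + \frac{1}{8867}} = \frac{1}{- \frac{49486726}{8867}} = - \frac{8867}{49486726} \approx -0.00017918$)
$- x = \left(-1\right) \left(- \frac{8867}{49486726}\right) = \frac{8867}{49486726}$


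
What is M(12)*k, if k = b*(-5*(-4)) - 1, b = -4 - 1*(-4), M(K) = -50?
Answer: 50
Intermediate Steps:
b = 0 (b = -4 + 4 = 0)
k = -1 (k = 0*(-5*(-4)) - 1 = 0*20 - 1 = 0 - 1 = -1)
M(12)*k = -50*(-1) = 50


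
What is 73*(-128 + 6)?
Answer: -8906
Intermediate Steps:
73*(-128 + 6) = 73*(-122) = -8906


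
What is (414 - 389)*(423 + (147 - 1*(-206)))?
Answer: 19400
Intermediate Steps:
(414 - 389)*(423 + (147 - 1*(-206))) = 25*(423 + (147 + 206)) = 25*(423 + 353) = 25*776 = 19400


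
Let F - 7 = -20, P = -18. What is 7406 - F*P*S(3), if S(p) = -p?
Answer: 8108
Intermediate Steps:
F = -13 (F = 7 - 20 = -13)
7406 - F*P*S(3) = 7406 - (-13*(-18))*(-1*3) = 7406 - 234*(-3) = 7406 - 1*(-702) = 7406 + 702 = 8108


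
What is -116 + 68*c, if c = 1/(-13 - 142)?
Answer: -18048/155 ≈ -116.44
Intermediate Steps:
c = -1/155 (c = 1/(-155) = -1/155 ≈ -0.0064516)
-116 + 68*c = -116 + 68*(-1/155) = -116 - 68/155 = -18048/155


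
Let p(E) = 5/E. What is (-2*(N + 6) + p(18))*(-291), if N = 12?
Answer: 62371/6 ≈ 10395.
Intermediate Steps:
(-2*(N + 6) + p(18))*(-291) = (-2*(12 + 6) + 5/18)*(-291) = (-2*18 + 5*(1/18))*(-291) = (-36 + 5/18)*(-291) = -643/18*(-291) = 62371/6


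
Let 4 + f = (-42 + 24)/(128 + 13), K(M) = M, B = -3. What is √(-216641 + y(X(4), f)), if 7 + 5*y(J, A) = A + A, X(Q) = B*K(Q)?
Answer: 2*I*√2991041930/235 ≈ 465.45*I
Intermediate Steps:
f = -194/47 (f = -4 + (-42 + 24)/(128 + 13) = -4 - 18/141 = -4 - 18*1/141 = -4 - 6/47 = -194/47 ≈ -4.1277)
X(Q) = -3*Q
y(J, A) = -7/5 + 2*A/5 (y(J, A) = -7/5 + (A + A)/5 = -7/5 + (2*A)/5 = -7/5 + 2*A/5)
√(-216641 + y(X(4), f)) = √(-216641 + (-7/5 + (⅖)*(-194/47))) = √(-216641 + (-7/5 - 388/235)) = √(-216641 - 717/235) = √(-50911352/235) = 2*I*√2991041930/235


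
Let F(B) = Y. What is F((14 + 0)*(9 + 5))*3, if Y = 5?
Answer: 15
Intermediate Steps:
F(B) = 5
F((14 + 0)*(9 + 5))*3 = 5*3 = 15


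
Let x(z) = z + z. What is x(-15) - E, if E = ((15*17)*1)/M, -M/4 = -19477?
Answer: -2337495/77908 ≈ -30.003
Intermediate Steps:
M = 77908 (M = -4*(-19477) = 77908)
x(z) = 2*z
E = 255/77908 (E = ((15*17)*1)/77908 = (255*1)*(1/77908) = 255*(1/77908) = 255/77908 ≈ 0.0032731)
x(-15) - E = 2*(-15) - 1*255/77908 = -30 - 255/77908 = -2337495/77908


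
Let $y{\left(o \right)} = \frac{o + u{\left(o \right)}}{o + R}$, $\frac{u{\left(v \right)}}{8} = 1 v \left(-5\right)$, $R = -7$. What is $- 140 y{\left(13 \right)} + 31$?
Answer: $11861$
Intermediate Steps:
$u{\left(v \right)} = - 40 v$ ($u{\left(v \right)} = 8 \cdot 1 v \left(-5\right) = 8 v \left(-5\right) = 8 \left(- 5 v\right) = - 40 v$)
$y{\left(o \right)} = - \frac{39 o}{-7 + o}$ ($y{\left(o \right)} = \frac{o - 40 o}{o - 7} = \frac{\left(-39\right) o}{-7 + o} = - \frac{39 o}{-7 + o}$)
$- 140 y{\left(13 \right)} + 31 = - 140 \left(\left(-39\right) 13 \frac{1}{-7 + 13}\right) + 31 = - 140 \left(\left(-39\right) 13 \cdot \frac{1}{6}\right) + 31 = \left(-140\right) \left(- \frac{169}{2}\right) + 31 = 11830 + 31 = 11861$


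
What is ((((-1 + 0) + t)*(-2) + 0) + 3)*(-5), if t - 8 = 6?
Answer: 115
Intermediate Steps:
t = 14 (t = 8 + 6 = 14)
((((-1 + 0) + t)*(-2) + 0) + 3)*(-5) = ((((-1 + 0) + 14)*(-2) + 0) + 3)*(-5) = (((-1 + 14)*(-2) + 0) + 3)*(-5) = ((13*(-2) + 0) + 3)*(-5) = ((-26 + 0) + 3)*(-5) = (-26 + 3)*(-5) = -23*(-5) = 115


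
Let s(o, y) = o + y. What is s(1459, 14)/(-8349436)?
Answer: -1473/8349436 ≈ -0.00017642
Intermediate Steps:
s(1459, 14)/(-8349436) = (1459 + 14)/(-8349436) = 1473*(-1/8349436) = -1473/8349436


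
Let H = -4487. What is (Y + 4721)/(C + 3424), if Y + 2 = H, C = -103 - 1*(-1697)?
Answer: 116/2509 ≈ 0.046234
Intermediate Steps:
C = 1594 (C = -103 + 1697 = 1594)
Y = -4489 (Y = -2 - 4487 = -4489)
(Y + 4721)/(C + 3424) = (-4489 + 4721)/(1594 + 3424) = 232/5018 = 232*(1/5018) = 116/2509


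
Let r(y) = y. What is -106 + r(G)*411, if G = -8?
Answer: -3394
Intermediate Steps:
-106 + r(G)*411 = -106 - 8*411 = -106 - 3288 = -3394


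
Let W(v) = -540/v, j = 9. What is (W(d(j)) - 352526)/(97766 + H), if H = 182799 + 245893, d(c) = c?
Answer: -176293/263229 ≈ -0.66973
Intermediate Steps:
H = 428692
(W(d(j)) - 352526)/(97766 + H) = (-540/9 - 352526)/(97766 + 428692) = (-540*⅑ - 352526)/526458 = (-60 - 352526)*(1/526458) = -352586*1/526458 = -176293/263229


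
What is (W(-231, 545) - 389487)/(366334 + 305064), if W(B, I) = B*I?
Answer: -5259/6851 ≈ -0.76762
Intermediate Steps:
(W(-231, 545) - 389487)/(366334 + 305064) = (-231*545 - 389487)/(366334 + 305064) = (-125895 - 389487)/671398 = -515382*1/671398 = -5259/6851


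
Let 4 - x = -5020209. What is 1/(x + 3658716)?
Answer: 1/8678929 ≈ 1.1522e-7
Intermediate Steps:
x = 5020213 (x = 4 - 1*(-5020209) = 4 + 5020209 = 5020213)
1/(x + 3658716) = 1/(5020213 + 3658716) = 1/8678929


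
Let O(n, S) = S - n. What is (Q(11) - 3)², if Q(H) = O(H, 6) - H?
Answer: 361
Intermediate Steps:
Q(H) = 6 - 2*H (Q(H) = (6 - H) - H = 6 - 2*H)
(Q(11) - 3)² = ((6 - 2*11) - 3)² = ((6 - 22) - 3)² = (-16 - 3)² = (-19)² = 361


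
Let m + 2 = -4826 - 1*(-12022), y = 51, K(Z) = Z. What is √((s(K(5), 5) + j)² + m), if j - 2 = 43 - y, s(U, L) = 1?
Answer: √7219 ≈ 84.965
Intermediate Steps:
m = 7194 (m = -2 + (-4826 - 1*(-12022)) = -2 + (-4826 + 12022) = -2 + 7196 = 7194)
j = -6 (j = 2 + (43 - 1*51) = 2 + (43 - 51) = 2 - 8 = -6)
√((s(K(5), 5) + j)² + m) = √((1 - 6)² + 7194) = √((-5)² + 7194) = √(25 + 7194) = √7219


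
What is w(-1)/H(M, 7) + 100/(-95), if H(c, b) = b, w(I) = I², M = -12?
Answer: -121/133 ≈ -0.90977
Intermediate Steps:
w(-1)/H(M, 7) + 100/(-95) = (-1)²/7 + 100/(-95) = 1*(⅐) + 100*(-1/95) = ⅐ - 20/19 = -121/133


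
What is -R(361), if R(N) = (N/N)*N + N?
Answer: -722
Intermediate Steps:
R(N) = 2*N (R(N) = 1*N + N = N + N = 2*N)
-R(361) = -2*361 = -1*722 = -722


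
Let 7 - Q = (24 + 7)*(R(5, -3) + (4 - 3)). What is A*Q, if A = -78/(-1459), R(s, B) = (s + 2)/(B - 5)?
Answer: 975/5836 ≈ 0.16707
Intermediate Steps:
R(s, B) = (2 + s)/(-5 + B)
A = 78/1459 (A = -78*(-1/1459) = 78/1459 ≈ 0.053461)
Q = 25/8 (Q = 7 - (24 + 7)*((2 + 5)/(-5 - 3) + (4 - 3)) = 7 - 31*(7/(-8) + 1) = 7 - 31*(-1/8*7 + 1) = 7 - 31*(-7/8 + 1) = 7 - 31/8 = 25/8 ≈ 3.1250)
A*Q = (78/1459)*(25/8) = 975/5836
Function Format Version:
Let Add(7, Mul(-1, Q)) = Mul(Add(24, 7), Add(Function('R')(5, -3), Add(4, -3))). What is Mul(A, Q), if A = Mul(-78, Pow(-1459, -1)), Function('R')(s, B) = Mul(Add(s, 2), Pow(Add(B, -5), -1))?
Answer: Rational(975, 5836) ≈ 0.16707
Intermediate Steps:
Function('R')(s, B) = Mul(Pow(Add(-5, B), -1), Add(2, s)) (Function('R')(s, B) = Mul(Add(2, s), Pow(Add(-5, B), -1)) = Mul(Pow(Add(-5, B), -1), Add(2, s)))
A = Rational(78, 1459) (A = Mul(-78, Rational(-1, 1459)) = Rational(78, 1459) ≈ 0.053461)
Q = Rational(25, 8) (Q = Add(7, Mul(-1, Mul(Add(24, 7), Add(Mul(Pow(Add(-5, -3), -1), Add(2, 5)), Add(4, -3))))) = Add(7, Mul(-1, Mul(31, Add(Mul(Pow(-8, -1), 7), 1)))) = Add(7, Mul(-1, Mul(31, Add(Mul(Rational(-1, 8), 7), 1)))) = Add(7, Mul(-1, Mul(31, Add(Rational(-7, 8), 1)))) = Add(7, Mul(-1, Mul(31, Rational(1, 8)))) = Add(7, Mul(-1, Rational(31, 8))) = Add(7, Rational(-31, 8)) = Rational(25, 8) ≈ 3.1250)
Mul(A, Q) = Mul(Rational(78, 1459), Rational(25, 8)) = Rational(975, 5836)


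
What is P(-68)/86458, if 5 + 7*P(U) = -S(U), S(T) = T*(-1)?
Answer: -73/605206 ≈ -0.00012062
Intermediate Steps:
S(T) = -T
P(U) = -5/7 + U/7 (P(U) = -5/7 + (-(-1)*U)/7 = -5/7 + U/7)
P(-68)/86458 = (-5/7 + (1/7)*(-68))/86458 = (-5/7 - 68/7)*(1/86458) = -73/7*1/86458 = -73/605206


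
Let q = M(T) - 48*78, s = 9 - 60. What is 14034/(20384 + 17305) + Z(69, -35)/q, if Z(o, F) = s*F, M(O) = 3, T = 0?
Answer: -1641519/15666061 ≈ -0.10478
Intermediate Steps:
s = -51
q = -3741 (q = 3 - 48*78 = 3 - 3744 = -3741)
Z(o, F) = -51*F
14034/(20384 + 17305) + Z(69, -35)/q = 14034/(20384 + 17305) - 51*(-35)/(-3741) = 14034/37689 + 1785*(-1/3741) = 14034*(1/37689) - 595/1247 = 4678/12563 - 595/1247 = -1641519/15666061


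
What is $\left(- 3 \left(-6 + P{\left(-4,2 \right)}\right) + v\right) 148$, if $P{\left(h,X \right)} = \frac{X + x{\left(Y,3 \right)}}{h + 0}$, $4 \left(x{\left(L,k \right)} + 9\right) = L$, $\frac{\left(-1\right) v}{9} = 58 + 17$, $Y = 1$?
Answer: $- \frac{391941}{4} \approx -97985.0$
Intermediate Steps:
$v = -675$ ($v = - 9 \left(58 + 17\right) = \left(-9\right) 75 = -675$)
$x{\left(L,k \right)} = -9 + \frac{L}{4}$
$P{\left(h,X \right)} = \frac{- \frac{35}{4} + X}{h}$ ($P{\left(h,X \right)} = \frac{X + \left(-9 + \frac{1}{4} \cdot 1\right)}{h + 0} = \frac{X + \left(-9 + \frac{1}{4}\right)}{h} = \frac{X - \frac{35}{4}}{h} = \frac{- \frac{35}{4} + X}{h}$)
$\left(- 3 \left(-6 + P{\left(-4,2 \right)}\right) + v\right) 148 = \left(- 3 \left(-6 + \frac{- \frac{35}{4} + 2}{-4}\right) - 675\right) 148 = \left(- 3 \left(-6 - - \frac{27}{16}\right) - 675\right) 148 = \left(- 3 \left(-6 + \frac{27}{16}\right) - 675\right) 148 = \left(\left(-3\right) \left(- \frac{69}{16}\right) - 675\right) 148 = \left(\frac{207}{16} - 675\right) 148 = \left(- \frac{10593}{16}\right) 148 = - \frac{391941}{4}$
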